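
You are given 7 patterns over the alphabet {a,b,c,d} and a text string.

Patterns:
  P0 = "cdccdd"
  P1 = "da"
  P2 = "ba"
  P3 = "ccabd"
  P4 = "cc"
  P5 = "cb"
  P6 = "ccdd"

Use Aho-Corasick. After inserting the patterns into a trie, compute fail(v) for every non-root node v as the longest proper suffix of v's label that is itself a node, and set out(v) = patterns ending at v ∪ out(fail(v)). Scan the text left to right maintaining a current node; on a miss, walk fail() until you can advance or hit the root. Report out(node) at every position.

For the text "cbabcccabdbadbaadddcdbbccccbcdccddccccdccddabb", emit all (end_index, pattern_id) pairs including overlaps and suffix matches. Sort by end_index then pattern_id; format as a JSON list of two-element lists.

Build:
Trie nodes:
  n0 'ε': b→9 c→1 d→7
  n1 'c': b→15 c→11 d→2
  n2 'cd': c→3
  n3 'cdc': c→4
  n4 'cdcc': d→5
  n5 'cdccd': d→6
  n6 'cdccdd': ·  [P0 ends]
  n7 'd': a→8
  n8 'da': ·  [P1 ends]
  n9 'b': a→10
  n10 'ba': ·  [P2 ends]
  n11 'cc': a→12 d→16  [P4 ends]
  n12 'cca': b→13
  n13 'ccab': d→14
  n14 'ccabd': ·  [P3 ends]
  n15 'cb': ·  [P5 ends]
  n16 'ccd': d→17
  n17 'ccdd': ·  [P6 ends]

Failure links (BFS by depth):
  n1('c'): parent n0 fail=0; on 'c' 0 → fail=0;  out ∅∪∅=∅
  n7('d'): parent n0 fail=0; on 'd' 0 → fail=0;  out ∅∪∅=∅
  n9('b'): parent n0 fail=0; on 'b' 0 → fail=0;  out ∅∪∅=∅
  n2('cd'): parent n1 fail=0; on 'd' 0 → fail=7;  out ∅∪∅=∅
  n8('da'): parent n7 fail=0; on 'a' 0 → fail=0;  out {1}∪∅={1}
  n10('ba'): parent n9 fail=0; on 'a' 0 → fail=0;  out {2}∪∅={2}
  n11('cc'): parent n1 fail=0; on 'c' 0 → fail=1;  out {4}∪∅={4}
  n15('cb'): parent n1 fail=0; on 'b' 0 → fail=9;  out {5}∪∅={5}
  n3('cdc'): parent n2 fail=7; on 'c' 7→0 → fail=1;  out ∅∪∅=∅
  n12('cca'): parent n11 fail=1; on 'a' 1→0 → fail=0;  out ∅∪∅=∅
  n16('ccd'): parent n11 fail=1; on 'd' 1 → fail=2;  out ∅∪∅=∅
  n4('cdcc'): parent n3 fail=1; on 'c' 1 → fail=11;  out ∅∪{4}={4}
  n13('ccab'): parent n12 fail=0; on 'b' 0 → fail=9;  out ∅∪∅=∅
  n17('ccdd'): parent n16 fail=2; on 'd' 2→7→0 → fail=7;  out {6}∪∅={6}
  n5('cdccd'): parent n4 fail=11; on 'd' 11 → fail=16;  out ∅∪∅=∅
  n14('ccabd'): parent n13 fail=9; on 'd' 9→0 → fail=7;  out {3}∪∅={3}
  n6('cdccdd'): parent n5 fail=16; on 'd' 16 → fail=17;  out {0}∪{6}={0,6}

Text stream:
i=0 'c': node 0→1
i=1 'b': node 1→15  → match P5@[0:1]
i=2 'a': node 15→10 (fail-walked)  → match P2@[1:2]
i=3 'b': node 10→9 (fail-walked)
i=4 'c': node 9→1 (fail-walked)
i=5 'c': node 1→11  → match P4@[4:5]
i=6 'c': node 11→11 (fail-walked)  → match P4@[5:6]
i=7 'a': node 11→12
i=8 'b': node 12→13
i=9 'd': node 13→14  → match P3@[5:9]
i=10 'b': node 14→9 (fail-walked)
i=11 'a': node 9→10  → match P2@[10:11]
i=12 'd': node 10→7 (fail-walked)
i=13 'b': node 7→9 (fail-walked)
i=14 'a': node 9→10  → match P2@[13:14]
i=15 'a': node 10→0 (fail-walked)
i=16 'd': node 0→7
i=17 'd': node 7→7 (fail-walked)
i=18 'd': node 7→7 (fail-walked)
i=19 'c': node 7→1 (fail-walked)
i=20 'd': node 1→2
i=21 'b': node 2→9 (fail-walked)
i=22 'b': node 9→9 (fail-walked)
i=23 'c': node 9→1 (fail-walked)
i=24 'c': node 1→11  → match P4@[23:24]
i=25 'c': node 11→11 (fail-walked)  → match P4@[24:25]
i=26 'c': node 11→11 (fail-walked)  → match P4@[25:26]
i=27 'b': node 11→15 (fail-walked)  → match P5@[26:27]
i=28 'c': node 15→1 (fail-walked)
i=29 'd': node 1→2
i=30 'c': node 2→3
i=31 'c': node 3→4  → match P4@[30:31]
i=32 'd': node 4→5
i=33 'd': node 5→6  → match P0@[28:33],P6@[30:33]
i=34 'c': node 6→1 (fail-walked)
i=35 'c': node 1→11  → match P4@[34:35]
i=36 'c': node 11→11 (fail-walked)  → match P4@[35:36]
i=37 'c': node 11→11 (fail-walked)  → match P4@[36:37]
i=38 'd': node 11→16
i=39 'c': node 16→3 (fail-walked)
i=40 'c': node 3→4  → match P4@[39:40]
i=41 'd': node 4→5
i=42 'd': node 5→6  → match P0@[37:42],P6@[39:42]
i=43 'a': node 6→8 (fail-walked)  → match P1@[42:43]
i=44 'b': node 8→9 (fail-walked)
i=45 'b': node 9→9 (fail-walked)

All matches (sorted): [[1,5],[2,2],[5,4],[6,4],[9,3],[11,2],[14,2],[24,4],[25,4],[26,4],[27,5],[31,4],[33,0],[33,6],[35,4],[36,4],[37,4],[40,4],[42,0],[42,6],[43,1]]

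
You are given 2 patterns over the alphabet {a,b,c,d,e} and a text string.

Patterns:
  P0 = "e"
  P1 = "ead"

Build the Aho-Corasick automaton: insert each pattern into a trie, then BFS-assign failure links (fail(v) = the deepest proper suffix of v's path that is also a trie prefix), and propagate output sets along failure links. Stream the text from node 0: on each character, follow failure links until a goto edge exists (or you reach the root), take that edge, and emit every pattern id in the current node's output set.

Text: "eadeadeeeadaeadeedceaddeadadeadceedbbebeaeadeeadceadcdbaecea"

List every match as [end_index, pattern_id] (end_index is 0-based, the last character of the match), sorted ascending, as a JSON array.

Build automaton:
Trie (insert patterns):
  n0 'ε': e→1
  n1 'e': a→2  ←P0
  n2 'ea': d→3
  n3 'ead': ·  ←P1

Failure links (BFS by depth):
  fail(1) 'e': from fail(0)=0 chase 'e': 0 ⇒ 0;  out={0}∪out(0)={0}
  fail(2) 'ea': from fail(1)=0 chase 'a': 0 ⇒ 0;  out=∅∪out(0)=∅
  fail(3) 'ead': from fail(2)=0 chase 'd': 0 ⇒ 0;  out={1}∪out(0)={1}

Run:
[0] read 'e'  n0⇒n1  → match P0@[0:0]
[1] read 'a'  n1⇒n2
[2] read 'd'  n2⇒n3  → match P1@[0:2]
[3] read 'e'  n3⇒n1 ·f  → match P0@[3:3]
[4] read 'a'  n1⇒n2
[5] read 'd'  n2⇒n3  → match P1@[3:5]
[6] read 'e'  n3⇒n1 ·f  → match P0@[6:6]
[7] read 'e'  n1⇒n1 ·f  → match P0@[7:7]
[8] read 'e'  n1⇒n1 ·f  → match P0@[8:8]
[9] read 'a'  n1⇒n2
[10] read 'd'  n2⇒n3  → match P1@[8:10]
[11] read 'a'  n3⇒n0 ·f
[12] read 'e'  n0⇒n1  → match P0@[12:12]
[13] read 'a'  n1⇒n2
[14] read 'd'  n2⇒n3  → match P1@[12:14]
[15] read 'e'  n3⇒n1 ·f  → match P0@[15:15]
[16] read 'e'  n1⇒n1 ·f  → match P0@[16:16]
[17] read 'd'  n1⇒n0 ·f
[18] read 'c'  n0⇒n0
[19] read 'e'  n0⇒n1  → match P0@[19:19]
[20] read 'a'  n1⇒n2
[21] read 'd'  n2⇒n3  → match P1@[19:21]
[22] read 'd'  n3⇒n0 ·f
[23] read 'e'  n0⇒n1  → match P0@[23:23]
[24] read 'a'  n1⇒n2
[25] read 'd'  n2⇒n3  → match P1@[23:25]
[26] read 'a'  n3⇒n0 ·f
[27] read 'd'  n0⇒n0
[28] read 'e'  n0⇒n1  → match P0@[28:28]
[29] read 'a'  n1⇒n2
[30] read 'd'  n2⇒n3  → match P1@[28:30]
[31] read 'c'  n3⇒n0 ·f
[32] read 'e'  n0⇒n1  → match P0@[32:32]
[33] read 'e'  n1⇒n1 ·f  → match P0@[33:33]
[34] read 'd'  n1⇒n0 ·f
[35] read 'b'  n0⇒n0
[36] read 'b'  n0⇒n0
[37] read 'e'  n0⇒n1  → match P0@[37:37]
[38] read 'b'  n1⇒n0 ·f
[39] read 'e'  n0⇒n1  → match P0@[39:39]
[40] read 'a'  n1⇒n2
[41] read 'e'  n2⇒n1 ·f  → match P0@[41:41]
[42] read 'a'  n1⇒n2
[43] read 'd'  n2⇒n3  → match P1@[41:43]
[44] read 'e'  n3⇒n1 ·f  → match P0@[44:44]
[45] read 'e'  n1⇒n1 ·f  → match P0@[45:45]
[46] read 'a'  n1⇒n2
[47] read 'd'  n2⇒n3  → match P1@[45:47]
[48] read 'c'  n3⇒n0 ·f
[49] read 'e'  n0⇒n1  → match P0@[49:49]
[50] read 'a'  n1⇒n2
[51] read 'd'  n2⇒n3  → match P1@[49:51]
[52] read 'c'  n3⇒n0 ·f
[53] read 'd'  n0⇒n0
[54] read 'b'  n0⇒n0
[55] read 'a'  n0⇒n0
[56] read 'e'  n0⇒n1  → match P0@[56:56]
[57] read 'c'  n1⇒n0 ·f
[58] read 'e'  n0⇒n1  → match P0@[58:58]
[59] read 'a'  n1⇒n2

All matches (sorted): [[0,0],[2,1],[3,0],[5,1],[6,0],[7,0],[8,0],[10,1],[12,0],[14,1],[15,0],[16,0],[19,0],[21,1],[23,0],[25,1],[28,0],[30,1],[32,0],[33,0],[37,0],[39,0],[41,0],[43,1],[44,0],[45,0],[47,1],[49,0],[51,1],[56,0],[58,0]]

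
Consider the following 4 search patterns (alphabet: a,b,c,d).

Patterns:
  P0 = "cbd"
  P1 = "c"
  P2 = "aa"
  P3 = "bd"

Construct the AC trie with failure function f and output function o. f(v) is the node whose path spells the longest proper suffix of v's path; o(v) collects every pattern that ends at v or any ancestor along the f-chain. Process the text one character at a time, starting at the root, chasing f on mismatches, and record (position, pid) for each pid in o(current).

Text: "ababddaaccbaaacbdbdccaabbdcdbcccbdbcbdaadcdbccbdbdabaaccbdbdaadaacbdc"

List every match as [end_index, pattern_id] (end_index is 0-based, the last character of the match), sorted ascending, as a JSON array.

Construct AC machine:
Trie nodes:
  0='ε' goto a→4 b→6 c→1
  1='c' goto b→2  ←P1
  2='cb' goto d→3
  3='cbd' goto ·  ←P0
  4='a' goto a→5
  5='aa' goto ·  ←P2
  6='b' goto d→7
  7='bd' goto ·  ←P3

Failure links (BFS by depth):
  fail(1) 'c': from fail(0)=0 chase 'c': 0 ⇒ 0;  out={1}∪out(0)={1}
  fail(4) 'a': from fail(0)=0 chase 'a': 0 ⇒ 0;  out=∅∪out(0)=∅
  fail(6) 'b': from fail(0)=0 chase 'b': 0 ⇒ 0;  out=∅∪out(0)=∅
  fail(2) 'cb': from fail(1)=0 chase 'b': 0 ⇒ 6;  out=∅∪out(6)=∅
  fail(5) 'aa': from fail(4)=0 chase 'a': 0 ⇒ 4;  out={2}∪out(4)={2}
  fail(7) 'bd': from fail(6)=0 chase 'd': 0 ⇒ 0;  out={3}∪out(0)={3}
  fail(3) 'cbd': from fail(2)=6 chase 'd': 6 ⇒ 7;  out={0}∪out(7)={0,3}

Run:
i=0 'a': node 0→4
i=1 'b': node 4→6 (via fail)
i=2 'a': node 6→4 (via fail)
i=3 'b': node 4→6 (via fail)
i=4 'd': node 6→7  → match P3@[3:4]
i=5 'd': node 7→0 (via fail)
i=6 'a': node 0→4
i=7 'a': node 4→5  → match P2@[6:7]
i=8 'c': node 5→1 (via fail)  → match P1@[8:8]
i=9 'c': node 1→1 (via fail)  → match P1@[9:9]
i=10 'b': node 1→2
i=11 'a': node 2→4 (via fail)
i=12 'a': node 4→5  → match P2@[11:12]
i=13 'a': node 5→5 (via fail)  → match P2@[12:13]
i=14 'c': node 5→1 (via fail)  → match P1@[14:14]
i=15 'b': node 1→2
i=16 'd': node 2→3  → match P0@[14:16],P3@[15:16]
i=17 'b': node 3→6 (via fail)
i=18 'd': node 6→7  → match P3@[17:18]
i=19 'c': node 7→1 (via fail)  → match P1@[19:19]
i=20 'c': node 1→1 (via fail)  → match P1@[20:20]
i=21 'a': node 1→4 (via fail)
i=22 'a': node 4→5  → match P2@[21:22]
i=23 'b': node 5→6 (via fail)
i=24 'b': node 6→6 (via fail)
i=25 'd': node 6→7  → match P3@[24:25]
i=26 'c': node 7→1 (via fail)  → match P1@[26:26]
i=27 'd': node 1→0 (via fail)
i=28 'b': node 0→6
i=29 'c': node 6→1 (via fail)  → match P1@[29:29]
i=30 'c': node 1→1 (via fail)  → match P1@[30:30]
i=31 'c': node 1→1 (via fail)  → match P1@[31:31]
i=32 'b': node 1→2
i=33 'd': node 2→3  → match P0@[31:33],P3@[32:33]
i=34 'b': node 3→6 (via fail)
i=35 'c': node 6→1 (via fail)  → match P1@[35:35]
i=36 'b': node 1→2
i=37 'd': node 2→3  → match P0@[35:37],P3@[36:37]
i=38 'a': node 3→4 (via fail)
i=39 'a': node 4→5  → match P2@[38:39]
i=40 'd': node 5→0 (via fail)
i=41 'c': node 0→1  → match P1@[41:41]
i=42 'd': node 1→0 (via fail)
i=43 'b': node 0→6
i=44 'c': node 6→1 (via fail)  → match P1@[44:44]
i=45 'c': node 1→1 (via fail)  → match P1@[45:45]
i=46 'b': node 1→2
i=47 'd': node 2→3  → match P0@[45:47],P3@[46:47]
i=48 'b': node 3→6 (via fail)
i=49 'd': node 6→7  → match P3@[48:49]
i=50 'a': node 7→4 (via fail)
i=51 'b': node 4→6 (via fail)
i=52 'a': node 6→4 (via fail)
i=53 'a': node 4→5  → match P2@[52:53]
i=54 'c': node 5→1 (via fail)  → match P1@[54:54]
i=55 'c': node 1→1 (via fail)  → match P1@[55:55]
i=56 'b': node 1→2
i=57 'd': node 2→3  → match P0@[55:57],P3@[56:57]
i=58 'b': node 3→6 (via fail)
i=59 'd': node 6→7  → match P3@[58:59]
i=60 'a': node 7→4 (via fail)
i=61 'a': node 4→5  → match P2@[60:61]
i=62 'd': node 5→0 (via fail)
i=63 'a': node 0→4
i=64 'a': node 4→5  → match P2@[63:64]
i=65 'c': node 5→1 (via fail)  → match P1@[65:65]
i=66 'b': node 1→2
i=67 'd': node 2→3  → match P0@[65:67],P3@[66:67]
i=68 'c': node 3→1 (via fail)  → match P1@[68:68]

Matches: [[4,3],[7,2],[8,1],[9,1],[12,2],[13,2],[14,1],[16,0],[16,3],[18,3],[19,1],[20,1],[22,2],[25,3],[26,1],[29,1],[30,1],[31,1],[33,0],[33,3],[35,1],[37,0],[37,3],[39,2],[41,1],[44,1],[45,1],[47,0],[47,3],[49,3],[53,2],[54,1],[55,1],[57,0],[57,3],[59,3],[61,2],[64,2],[65,1],[67,0],[67,3],[68,1]]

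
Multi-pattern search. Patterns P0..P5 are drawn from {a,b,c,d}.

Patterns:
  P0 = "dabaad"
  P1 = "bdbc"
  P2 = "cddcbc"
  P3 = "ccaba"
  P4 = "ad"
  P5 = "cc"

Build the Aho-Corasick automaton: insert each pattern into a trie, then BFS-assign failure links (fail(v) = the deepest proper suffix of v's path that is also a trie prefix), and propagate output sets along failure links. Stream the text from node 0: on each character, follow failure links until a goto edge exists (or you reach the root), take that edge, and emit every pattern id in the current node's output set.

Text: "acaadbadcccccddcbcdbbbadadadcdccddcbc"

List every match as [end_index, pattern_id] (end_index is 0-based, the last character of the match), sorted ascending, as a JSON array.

Construct AC machine:
Trie nodes:
  n0 'ε': a→21 b→7 c→11 d→1
  n1 'd': a→2
  n2 'da': b→3
  n3 'dab': a→4
  n4 'daba': a→5
  n5 'dabaa': d→6
  n6 'dabaad': ·  [P0 ends]
  n7 'b': d→8
  n8 'bd': b→9
  n9 'bdb': c→10
  n10 'bdbc': ·  [P1 ends]
  n11 'c': c→17 d→12
  n12 'cd': d→13
  n13 'cdd': c→14
  n14 'cddc': b→15
  n15 'cddcb': c→16
  n16 'cddcbc': ·  [P2 ends]
  n17 'cc': a→18  [P5 ends]
  n18 'cca': b→19
  n19 'ccab': a→20
  n20 'ccaba': ·  [P3 ends]
  n21 'a': d→22
  n22 'ad': ·  [P4 ends]

Failure links (BFS by depth):
  n1('d'): parent n0 fail=0; on 'd' 0 → fail=0;  out ∅∪∅=∅
  n7('b'): parent n0 fail=0; on 'b' 0 → fail=0;  out ∅∪∅=∅
  n11('c'): parent n0 fail=0; on 'c' 0 → fail=0;  out ∅∪∅=∅
  n21('a'): parent n0 fail=0; on 'a' 0 → fail=0;  out ∅∪∅=∅
  n2('da'): parent n1 fail=0; on 'a' 0 → fail=21;  out ∅∪∅=∅
  n8('bd'): parent n7 fail=0; on 'd' 0 → fail=1;  out ∅∪∅=∅
  n12('cd'): parent n11 fail=0; on 'd' 0 → fail=1;  out ∅∪∅=∅
  n17('cc'): parent n11 fail=0; on 'c' 0 → fail=11;  out {5}∪∅={5}
  n22('ad'): parent n21 fail=0; on 'd' 0 → fail=1;  out {4}∪∅={4}
  n3('dab'): parent n2 fail=21; on 'b' 21→0 → fail=7;  out ∅∪∅=∅
  n9('bdb'): parent n8 fail=1; on 'b' 1→0 → fail=7;  out ∅∪∅=∅
  n13('cdd'): parent n12 fail=1; on 'd' 1→0 → fail=1;  out ∅∪∅=∅
  n18('cca'): parent n17 fail=11; on 'a' 11→0 → fail=21;  out ∅∪∅=∅
  n4('daba'): parent n3 fail=7; on 'a' 7→0 → fail=21;  out ∅∪∅=∅
  n10('bdbc'): parent n9 fail=7; on 'c' 7→0 → fail=11;  out {1}∪∅={1}
  n14('cddc'): parent n13 fail=1; on 'c' 1→0 → fail=11;  out ∅∪∅=∅
  n19('ccab'): parent n18 fail=21; on 'b' 21→0 → fail=7;  out ∅∪∅=∅
  n5('dabaa'): parent n4 fail=21; on 'a' 21→0 → fail=21;  out ∅∪∅=∅
  n15('cddcb'): parent n14 fail=11; on 'b' 11→0 → fail=7;  out ∅∪∅=∅
  n20('ccaba'): parent n19 fail=7; on 'a' 7→0 → fail=21;  out {3}∪∅={3}
  n6('dabaad'): parent n5 fail=21; on 'd' 21 → fail=22;  out {0}∪{4}={0,4}
  n16('cddcbc'): parent n15 fail=7; on 'c' 7→0 → fail=11;  out {2}∪∅={2}

Text stream:
[0] read 'a'  n0⇒n21
[1] read 'c'  n21⇒n11 (fail-walked)
[2] read 'a'  n11⇒n21 (fail-walked)
[3] read 'a'  n21⇒n21 (fail-walked)
[4] read 'd'  n21⇒n22  emit P4@[3:4]
[5] read 'b'  n22⇒n7 (fail-walked)
[6] read 'a'  n7⇒n21 (fail-walked)
[7] read 'd'  n21⇒n22  emit P4@[6:7]
[8] read 'c'  n22⇒n11 (fail-walked)
[9] read 'c'  n11⇒n17  emit P5@[8:9]
[10] read 'c'  n17⇒n17 (fail-walked)  emit P5@[9:10]
[11] read 'c'  n17⇒n17 (fail-walked)  emit P5@[10:11]
[12] read 'c'  n17⇒n17 (fail-walked)  emit P5@[11:12]
[13] read 'd'  n17⇒n12 (fail-walked)
[14] read 'd'  n12⇒n13
[15] read 'c'  n13⇒n14
[16] read 'b'  n14⇒n15
[17] read 'c'  n15⇒n16  emit P2@[12:17]
[18] read 'd'  n16⇒n12 (fail-walked)
[19] read 'b'  n12⇒n7 (fail-walked)
[20] read 'b'  n7⇒n7 (fail-walked)
[21] read 'b'  n7⇒n7 (fail-walked)
[22] read 'a'  n7⇒n21 (fail-walked)
[23] read 'd'  n21⇒n22  emit P4@[22:23]
[24] read 'a'  n22⇒n2 (fail-walked)
[25] read 'd'  n2⇒n22 (fail-walked)  emit P4@[24:25]
[26] read 'a'  n22⇒n2 (fail-walked)
[27] read 'd'  n2⇒n22 (fail-walked)  emit P4@[26:27]
[28] read 'c'  n22⇒n11 (fail-walked)
[29] read 'd'  n11⇒n12
[30] read 'c'  n12⇒n11 (fail-walked)
[31] read 'c'  n11⇒n17  emit P5@[30:31]
[32] read 'd'  n17⇒n12 (fail-walked)
[33] read 'd'  n12⇒n13
[34] read 'c'  n13⇒n14
[35] read 'b'  n14⇒n15
[36] read 'c'  n15⇒n16  emit P2@[31:36]

All matches (sorted): [[4,4],[7,4],[9,5],[10,5],[11,5],[12,5],[17,2],[23,4],[25,4],[27,4],[31,5],[36,2]]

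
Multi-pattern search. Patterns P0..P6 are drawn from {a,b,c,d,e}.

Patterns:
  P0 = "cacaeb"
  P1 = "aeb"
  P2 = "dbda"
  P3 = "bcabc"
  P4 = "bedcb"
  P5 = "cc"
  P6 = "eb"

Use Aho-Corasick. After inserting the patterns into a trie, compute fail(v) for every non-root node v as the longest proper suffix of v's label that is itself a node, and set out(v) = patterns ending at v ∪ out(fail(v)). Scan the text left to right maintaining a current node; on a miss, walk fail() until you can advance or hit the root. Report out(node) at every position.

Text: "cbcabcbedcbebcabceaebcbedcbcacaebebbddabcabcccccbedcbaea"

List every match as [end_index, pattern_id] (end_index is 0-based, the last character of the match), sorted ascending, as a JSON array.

Build:
Trie (insert patterns):
  0='ε' goto a→7 b→14 c→1 d→10 e→24
  1='c' goto a→2 c→23
  2='ca' goto c→3
  3='cac' goto a→4
  4='caca' goto e→5
  5='cacae' goto b→6
  6='cacaeb' goto ·  [P0 ends]
  7='a' goto e→8
  8='ae' goto b→9
  9='aeb' goto ·  [P1 ends]
  10='d' goto b→11
  11='db' goto d→12
  12='dbd' goto a→13
  13='dbda' goto ·  [P2 ends]
  14='b' goto c→15 e→19
  15='bc' goto a→16
  16='bca' goto b→17
  17='bcab' goto c→18
  18='bcabc' goto ·  [P3 ends]
  19='be' goto d→20
  20='bed' goto c→21
  21='bedc' goto b→22
  22='bedcb' goto ·  [P4 ends]
  23='cc' goto ·  [P5 ends]
  24='e' goto b→25
  25='eb' goto ·  [P6 ends]

Failure links (BFS by depth):
  n1('c'): parent n0 fail=0; on 'c' 0 → fail=0;  out ∅∪∅=∅
  n7('a'): parent n0 fail=0; on 'a' 0 → fail=0;  out ∅∪∅=∅
  n10('d'): parent n0 fail=0; on 'd' 0 → fail=0;  out ∅∪∅=∅
  n14('b'): parent n0 fail=0; on 'b' 0 → fail=0;  out ∅∪∅=∅
  n24('e'): parent n0 fail=0; on 'e' 0 → fail=0;  out ∅∪∅=∅
  n2('ca'): parent n1 fail=0; on 'a' 0 → fail=7;  out ∅∪∅=∅
  n8('ae'): parent n7 fail=0; on 'e' 0 → fail=24;  out ∅∪∅=∅
  n11('db'): parent n10 fail=0; on 'b' 0 → fail=14;  out ∅∪∅=∅
  n15('bc'): parent n14 fail=0; on 'c' 0 → fail=1;  out ∅∪∅=∅
  n19('be'): parent n14 fail=0; on 'e' 0 → fail=24;  out ∅∪∅=∅
  n23('cc'): parent n1 fail=0; on 'c' 0 → fail=1;  out {5}∪∅={5}
  n25('eb'): parent n24 fail=0; on 'b' 0 → fail=14;  out {6}∪∅={6}
  n3('cac'): parent n2 fail=7; on 'c' 7→0 → fail=1;  out ∅∪∅=∅
  n9('aeb'): parent n8 fail=24; on 'b' 24 → fail=25;  out {1}∪{6}={1,6}
  n12('dbd'): parent n11 fail=14; on 'd' 14→0 → fail=10;  out ∅∪∅=∅
  n16('bca'): parent n15 fail=1; on 'a' 1 → fail=2;  out ∅∪∅=∅
  n20('bed'): parent n19 fail=24; on 'd' 24→0 → fail=10;  out ∅∪∅=∅
  n4('caca'): parent n3 fail=1; on 'a' 1 → fail=2;  out ∅∪∅=∅
  n13('dbda'): parent n12 fail=10; on 'a' 10→0 → fail=7;  out {2}∪∅={2}
  n17('bcab'): parent n16 fail=2; on 'b' 2→7→0 → fail=14;  out ∅∪∅=∅
  n21('bedc'): parent n20 fail=10; on 'c' 10→0 → fail=1;  out ∅∪∅=∅
  n5('cacae'): parent n4 fail=2; on 'e' 2→7 → fail=8;  out ∅∪∅=∅
  n18('bcabc'): parent n17 fail=14; on 'c' 14 → fail=15;  out {3}∪∅={3}
  n22('bedcb'): parent n21 fail=1; on 'b' 1→0 → fail=14;  out {4}∪∅={4}
  n6('cacaeb'): parent n5 fail=8; on 'b' 8 → fail=9;  out {0}∪{1,6}={0,1,6}

Run:
pos 0 'c': at 1
pos 1 'b': at 14 (via fail)
pos 2 'c': at 15
pos 3 'a': at 16
pos 4 'b': at 17
pos 5 'c': at 18  emit P3@[1:5]
pos 6 'b': at 14 (via fail)
pos 7 'e': at 19
pos 8 'd': at 20
pos 9 'c': at 21
pos 10 'b': at 22  emit P4@[6:10]
pos 11 'e': at 19 (via fail)
pos 12 'b': at 25 (via fail)  emit P6@[11:12]
pos 13 'c': at 15 (via fail)
pos 14 'a': at 16
pos 15 'b': at 17
pos 16 'c': at 18  emit P3@[12:16]
pos 17 'e': at 24 (via fail)
pos 18 'a': at 7 (via fail)
pos 19 'e': at 8
pos 20 'b': at 9  emit P1@[18:20],P6@[19:20]
pos 21 'c': at 15 (via fail)
pos 22 'b': at 14 (via fail)
pos 23 'e': at 19
pos 24 'd': at 20
pos 25 'c': at 21
pos 26 'b': at 22  emit P4@[22:26]
pos 27 'c': at 15 (via fail)
pos 28 'a': at 16
pos 29 'c': at 3 (via fail)
pos 30 'a': at 4
pos 31 'e': at 5
pos 32 'b': at 6  emit P0@[27:32],P1@[30:32],P6@[31:32]
pos 33 'e': at 19 (via fail)
pos 34 'b': at 25 (via fail)  emit P6@[33:34]
pos 35 'b': at 14 (via fail)
pos 36 'd': at 10 (via fail)
pos 37 'd': at 10 (via fail)
pos 38 'a': at 7 (via fail)
pos 39 'b': at 14 (via fail)
pos 40 'c': at 15
pos 41 'a': at 16
pos 42 'b': at 17
pos 43 'c': at 18  emit P3@[39:43]
pos 44 'c': at 23 (via fail)  emit P5@[43:44]
pos 45 'c': at 23 (via fail)  emit P5@[44:45]
pos 46 'c': at 23 (via fail)  emit P5@[45:46]
pos 47 'c': at 23 (via fail)  emit P5@[46:47]
pos 48 'b': at 14 (via fail)
pos 49 'e': at 19
pos 50 'd': at 20
pos 51 'c': at 21
pos 52 'b': at 22  emit P4@[48:52]
pos 53 'a': at 7 (via fail)
pos 54 'e': at 8
pos 55 'a': at 7 (via fail)

All matches (sorted): [[5,3],[10,4],[12,6],[16,3],[20,1],[20,6],[26,4],[32,0],[32,1],[32,6],[34,6],[43,3],[44,5],[45,5],[46,5],[47,5],[52,4]]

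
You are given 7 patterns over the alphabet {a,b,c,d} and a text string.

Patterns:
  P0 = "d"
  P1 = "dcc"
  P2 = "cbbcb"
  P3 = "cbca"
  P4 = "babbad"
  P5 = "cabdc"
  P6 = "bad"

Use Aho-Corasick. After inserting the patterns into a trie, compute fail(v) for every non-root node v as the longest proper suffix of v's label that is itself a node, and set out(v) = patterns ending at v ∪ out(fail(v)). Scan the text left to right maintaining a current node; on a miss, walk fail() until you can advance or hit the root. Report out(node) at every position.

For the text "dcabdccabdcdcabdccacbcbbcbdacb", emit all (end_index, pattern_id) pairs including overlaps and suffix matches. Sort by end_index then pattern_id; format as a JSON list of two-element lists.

Construct AC machine:
Trie nodes:
  0='ε' goto b→11 c→4 d→1
  1='d' goto c→2  ←P0
  2='dc' goto c→3
  3='dcc' goto ·  ←P1
  4='c' goto a→17 b→5
  5='cb' goto b→6 c→9
  6='cbb' goto c→7
  7='cbbc' goto b→8
  8='cbbcb' goto ·  ←P2
  9='cbc' goto a→10
  10='cbca' goto ·  ←P3
  11='b' goto a→12
  12='ba' goto b→13 d→21
  13='bab' goto b→14
  14='babb' goto a→15
  15='babba' goto d→16
  16='babbad' goto ·  ←P4
  17='ca' goto b→18
  18='cab' goto d→19
  19='cabd' goto c→20
  20='cabdc' goto ·  ←P5
  21='bad' goto ·  ←P6

Failure links (BFS by depth):
  fail(1) 'd': from fail(0)=0 chase 'd': 0 ⇒ 0;  out={0}∪out(0)={0}
  fail(4) 'c': from fail(0)=0 chase 'c': 0 ⇒ 0;  out=∅∪out(0)=∅
  fail(11) 'b': from fail(0)=0 chase 'b': 0 ⇒ 0;  out=∅∪out(0)=∅
  fail(2) 'dc': from fail(1)=0 chase 'c': 0 ⇒ 4;  out=∅∪out(4)=∅
  fail(5) 'cb': from fail(4)=0 chase 'b': 0 ⇒ 11;  out=∅∪out(11)=∅
  fail(12) 'ba': from fail(11)=0 chase 'a': 0 ⇒ 0;  out=∅∪out(0)=∅
  fail(17) 'ca': from fail(4)=0 chase 'a': 0 ⇒ 0;  out=∅∪out(0)=∅
  fail(3) 'dcc': from fail(2)=4 chase 'c': 4→0 ⇒ 4;  out={1}∪out(4)={1}
  fail(6) 'cbb': from fail(5)=11 chase 'b': 11→0 ⇒ 11;  out=∅∪out(11)=∅
  fail(9) 'cbc': from fail(5)=11 chase 'c': 11→0 ⇒ 4;  out=∅∪out(4)=∅
  fail(13) 'bab': from fail(12)=0 chase 'b': 0 ⇒ 11;  out=∅∪out(11)=∅
  fail(18) 'cab': from fail(17)=0 chase 'b': 0 ⇒ 11;  out=∅∪out(11)=∅
  fail(21) 'bad': from fail(12)=0 chase 'd': 0 ⇒ 1;  out={6}∪out(1)={0,6}
  fail(7) 'cbbc': from fail(6)=11 chase 'c': 11→0 ⇒ 4;  out=∅∪out(4)=∅
  fail(10) 'cbca': from fail(9)=4 chase 'a': 4 ⇒ 17;  out={3}∪out(17)={3}
  fail(14) 'babb': from fail(13)=11 chase 'b': 11→0 ⇒ 11;  out=∅∪out(11)=∅
  fail(19) 'cabd': from fail(18)=11 chase 'd': 11→0 ⇒ 1;  out=∅∪out(1)={0}
  fail(8) 'cbbcb': from fail(7)=4 chase 'b': 4 ⇒ 5;  out={2}∪out(5)={2}
  fail(15) 'babba': from fail(14)=11 chase 'a': 11 ⇒ 12;  out=∅∪out(12)=∅
  fail(20) 'cabdc': from fail(19)=1 chase 'c': 1 ⇒ 2;  out={5}∪out(2)={5}
  fail(16) 'babbad': from fail(15)=12 chase 'd': 12 ⇒ 21;  out={4}∪out(21)={0,4,6}

Text stream:
[0] read 'd'  n0⇒n1  emit P0@[0:0]
[1] read 'c'  n1⇒n2
[2] read 'a'  n2⇒n17 ·f
[3] read 'b'  n17⇒n18
[4] read 'd'  n18⇒n19  emit P0@[4:4]
[5] read 'c'  n19⇒n20  emit P5@[1:5]
[6] read 'c'  n20⇒n3 ·f  emit P1@[4:6]
[7] read 'a'  n3⇒n17 ·f
[8] read 'b'  n17⇒n18
[9] read 'd'  n18⇒n19  emit P0@[9:9]
[10] read 'c'  n19⇒n20  emit P5@[6:10]
[11] read 'd'  n20⇒n1 ·f  emit P0@[11:11]
[12] read 'c'  n1⇒n2
[13] read 'a'  n2⇒n17 ·f
[14] read 'b'  n17⇒n18
[15] read 'd'  n18⇒n19  emit P0@[15:15]
[16] read 'c'  n19⇒n20  emit P5@[12:16]
[17] read 'c'  n20⇒n3 ·f  emit P1@[15:17]
[18] read 'a'  n3⇒n17 ·f
[19] read 'c'  n17⇒n4 ·f
[20] read 'b'  n4⇒n5
[21] read 'c'  n5⇒n9
[22] read 'b'  n9⇒n5 ·f
[23] read 'b'  n5⇒n6
[24] read 'c'  n6⇒n7
[25] read 'b'  n7⇒n8  emit P2@[21:25]
[26] read 'd'  n8⇒n1 ·f  emit P0@[26:26]
[27] read 'a'  n1⇒n0 ·f
[28] read 'c'  n0⇒n4
[29] read 'b'  n4⇒n5

Matches: [[0,0],[4,0],[5,5],[6,1],[9,0],[10,5],[11,0],[15,0],[16,5],[17,1],[25,2],[26,0]]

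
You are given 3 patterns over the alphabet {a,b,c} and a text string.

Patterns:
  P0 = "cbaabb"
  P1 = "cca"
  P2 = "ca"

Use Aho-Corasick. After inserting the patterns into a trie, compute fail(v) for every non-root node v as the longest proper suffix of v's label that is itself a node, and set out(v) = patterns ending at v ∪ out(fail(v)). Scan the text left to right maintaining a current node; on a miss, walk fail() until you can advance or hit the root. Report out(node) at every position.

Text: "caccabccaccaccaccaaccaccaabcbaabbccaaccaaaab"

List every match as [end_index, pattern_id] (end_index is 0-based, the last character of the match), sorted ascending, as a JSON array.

Construct AC machine:
Trie nodes:
  n0 'ε': c→1
  n1 'c': a→9 b→2 c→7
  n2 'cb': a→3
  n3 'cba': a→4
  n4 'cbaa': b→5
  n5 'cbaab': b→6
  n6 'cbaabb': ·  ←P0
  n7 'cc': a→8
  n8 'cca': ·  ←P1
  n9 'ca': ·  ←P2

Failure links (BFS by depth):
  fail(1) 'c': from fail(0)=0 chase 'c': 0 ⇒ 0;  out=∅∪out(0)=∅
  fail(2) 'cb': from fail(1)=0 chase 'b': 0 ⇒ 0;  out=∅∪out(0)=∅
  fail(7) 'cc': from fail(1)=0 chase 'c': 0 ⇒ 1;  out=∅∪out(1)=∅
  fail(9) 'ca': from fail(1)=0 chase 'a': 0 ⇒ 0;  out={2}∪out(0)={2}
  fail(3) 'cba': from fail(2)=0 chase 'a': 0 ⇒ 0;  out=∅∪out(0)=∅
  fail(8) 'cca': from fail(7)=1 chase 'a': 1 ⇒ 9;  out={1}∪out(9)={1,2}
  fail(4) 'cbaa': from fail(3)=0 chase 'a': 0 ⇒ 0;  out=∅∪out(0)=∅
  fail(5) 'cbaab': from fail(4)=0 chase 'b': 0 ⇒ 0;  out=∅∪out(0)=∅
  fail(6) 'cbaabb': from fail(5)=0 chase 'b': 0 ⇒ 0;  out={0}∪out(0)={0}

Scan:
i=0 'c': node 0→1
i=1 'a': node 1→9  emit P2@[0:1]
i=2 'c': node 9→1 ·f
i=3 'c': node 1→7
i=4 'a': node 7→8  emit P1@[2:4],P2@[3:4]
i=5 'b': node 8→0 ·f
i=6 'c': node 0→1
i=7 'c': node 1→7
i=8 'a': node 7→8  emit P1@[6:8],P2@[7:8]
i=9 'c': node 8→1 ·f
i=10 'c': node 1→7
i=11 'a': node 7→8  emit P1@[9:11],P2@[10:11]
i=12 'c': node 8→1 ·f
i=13 'c': node 1→7
i=14 'a': node 7→8  emit P1@[12:14],P2@[13:14]
i=15 'c': node 8→1 ·f
i=16 'c': node 1→7
i=17 'a': node 7→8  emit P1@[15:17],P2@[16:17]
i=18 'a': node 8→0 ·f
i=19 'c': node 0→1
i=20 'c': node 1→7
i=21 'a': node 7→8  emit P1@[19:21],P2@[20:21]
i=22 'c': node 8→1 ·f
i=23 'c': node 1→7
i=24 'a': node 7→8  emit P1@[22:24],P2@[23:24]
i=25 'a': node 8→0 ·f
i=26 'b': node 0→0
i=27 'c': node 0→1
i=28 'b': node 1→2
i=29 'a': node 2→3
i=30 'a': node 3→4
i=31 'b': node 4→5
i=32 'b': node 5→6  emit P0@[27:32]
i=33 'c': node 6→1 ·f
i=34 'c': node 1→7
i=35 'a': node 7→8  emit P1@[33:35],P2@[34:35]
i=36 'a': node 8→0 ·f
i=37 'c': node 0→1
i=38 'c': node 1→7
i=39 'a': node 7→8  emit P1@[37:39],P2@[38:39]
i=40 'a': node 8→0 ·f
i=41 'a': node 0→0
i=42 'a': node 0→0
i=43 'b': node 0→0

All matches (sorted): [[1,2],[4,1],[4,2],[8,1],[8,2],[11,1],[11,2],[14,1],[14,2],[17,1],[17,2],[21,1],[21,2],[24,1],[24,2],[32,0],[35,1],[35,2],[39,1],[39,2]]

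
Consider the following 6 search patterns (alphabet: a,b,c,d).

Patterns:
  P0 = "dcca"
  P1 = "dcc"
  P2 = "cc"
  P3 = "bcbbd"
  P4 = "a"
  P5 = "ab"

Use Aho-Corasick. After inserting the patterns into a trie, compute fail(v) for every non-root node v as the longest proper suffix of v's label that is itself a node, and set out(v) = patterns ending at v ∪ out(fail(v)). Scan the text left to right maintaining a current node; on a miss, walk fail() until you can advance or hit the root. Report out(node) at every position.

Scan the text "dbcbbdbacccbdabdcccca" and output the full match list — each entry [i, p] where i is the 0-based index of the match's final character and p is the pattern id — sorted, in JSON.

Construct AC machine:
Trie (insert patterns):
  0='ε' goto a→12 b→7 c→5 d→1
  1='d' goto c→2
  2='dc' goto c→3
  3='dcc' goto a→4  ←P1
  4='dcca' goto ·  ←P0
  5='c' goto c→6
  6='cc' goto ·  ←P2
  7='b' goto c→8
  8='bc' goto b→9
  9='bcb' goto b→10
  10='bcbb' goto d→11
  11='bcbbd' goto ·  ←P3
  12='a' goto b→13  ←P4
  13='ab' goto ·  ←P5

BFS fail/out derivation:
  n1('d'): parent n0 fail=0; on 'd' 0 → fail=0;  out ∅∪∅=∅
  n5('c'): parent n0 fail=0; on 'c' 0 → fail=0;  out ∅∪∅=∅
  n7('b'): parent n0 fail=0; on 'b' 0 → fail=0;  out ∅∪∅=∅
  n12('a'): parent n0 fail=0; on 'a' 0 → fail=0;  out {4}∪∅={4}
  n2('dc'): parent n1 fail=0; on 'c' 0 → fail=5;  out ∅∪∅=∅
  n6('cc'): parent n5 fail=0; on 'c' 0 → fail=5;  out {2}∪∅={2}
  n8('bc'): parent n7 fail=0; on 'c' 0 → fail=5;  out ∅∪∅=∅
  n13('ab'): parent n12 fail=0; on 'b' 0 → fail=7;  out {5}∪∅={5}
  n3('dcc'): parent n2 fail=5; on 'c' 5 → fail=6;  out {1}∪{2}={1,2}
  n9('bcb'): parent n8 fail=5; on 'b' 5→0 → fail=7;  out ∅∪∅=∅
  n4('dcca'): parent n3 fail=6; on 'a' 6→5→0 → fail=12;  out {0}∪{4}={0,4}
  n10('bcbb'): parent n9 fail=7; on 'b' 7→0 → fail=7;  out ∅∪∅=∅
  n11('bcbbd'): parent n10 fail=7; on 'd' 7→0 → fail=1;  out {3}∪∅={3}

Run:
pos 0 'd': at 1
pos 1 'b': at 7 (fail-walked)
pos 2 'c': at 8
pos 3 'b': at 9
pos 4 'b': at 10
pos 5 'd': at 11  ** P3@[1:5]
pos 6 'b': at 7 (fail-walked)
pos 7 'a': at 12 (fail-walked)  ** P4@[7:7]
pos 8 'c': at 5 (fail-walked)
pos 9 'c': at 6  ** P2@[8:9]
pos 10 'c': at 6 (fail-walked)  ** P2@[9:10]
pos 11 'b': at 7 (fail-walked)
pos 12 'd': at 1 (fail-walked)
pos 13 'a': at 12 (fail-walked)  ** P4@[13:13]
pos 14 'b': at 13  ** P5@[13:14]
pos 15 'd': at 1 (fail-walked)
pos 16 'c': at 2
pos 17 'c': at 3  ** P1@[15:17],P2@[16:17]
pos 18 'c': at 6 (fail-walked)  ** P2@[17:18]
pos 19 'c': at 6 (fail-walked)  ** P2@[18:19]
pos 20 'a': at 12 (fail-walked)  ** P4@[20:20]

Result: [[5,3],[7,4],[9,2],[10,2],[13,4],[14,5],[17,1],[17,2],[18,2],[19,2],[20,4]]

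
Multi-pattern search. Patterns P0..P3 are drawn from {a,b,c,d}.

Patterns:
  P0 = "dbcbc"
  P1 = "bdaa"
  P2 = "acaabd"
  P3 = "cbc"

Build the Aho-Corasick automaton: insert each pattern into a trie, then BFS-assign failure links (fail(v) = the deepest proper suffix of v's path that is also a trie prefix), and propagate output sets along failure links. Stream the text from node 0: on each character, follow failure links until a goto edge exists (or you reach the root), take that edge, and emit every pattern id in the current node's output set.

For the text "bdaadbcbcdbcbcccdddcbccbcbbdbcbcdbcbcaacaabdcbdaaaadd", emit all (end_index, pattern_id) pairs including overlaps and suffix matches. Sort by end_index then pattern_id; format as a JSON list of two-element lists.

Build automaton:
Trie nodes:
  0='ε' goto a→10 b→6 c→16 d→1
  1='d' goto b→2
  2='db' goto c→3
  3='dbc' goto b→4
  4='dbcb' goto c→5
  5='dbcbc' goto ·  [P0 ends]
  6='b' goto d→7
  7='bd' goto a→8
  8='bda' goto a→9
  9='bdaa' goto ·  [P1 ends]
  10='a' goto c→11
  11='ac' goto a→12
  12='aca' goto a→13
  13='acaa' goto b→14
  14='acaab' goto d→15
  15='acaabd' goto ·  [P2 ends]
  16='c' goto b→17
  17='cb' goto c→18
  18='cbc' goto ·  [P3 ends]

Failure links (BFS by depth):
  n1('d'): parent n0 fail=0; on 'd' 0 → fail=0;  out ∅∪∅=∅
  n6('b'): parent n0 fail=0; on 'b' 0 → fail=0;  out ∅∪∅=∅
  n10('a'): parent n0 fail=0; on 'a' 0 → fail=0;  out ∅∪∅=∅
  n16('c'): parent n0 fail=0; on 'c' 0 → fail=0;  out ∅∪∅=∅
  n2('db'): parent n1 fail=0; on 'b' 0 → fail=6;  out ∅∪∅=∅
  n7('bd'): parent n6 fail=0; on 'd' 0 → fail=1;  out ∅∪∅=∅
  n11('ac'): parent n10 fail=0; on 'c' 0 → fail=16;  out ∅∪∅=∅
  n17('cb'): parent n16 fail=0; on 'b' 0 → fail=6;  out ∅∪∅=∅
  n3('dbc'): parent n2 fail=6; on 'c' 6→0 → fail=16;  out ∅∪∅=∅
  n8('bda'): parent n7 fail=1; on 'a' 1→0 → fail=10;  out ∅∪∅=∅
  n12('aca'): parent n11 fail=16; on 'a' 16→0 → fail=10;  out ∅∪∅=∅
  n18('cbc'): parent n17 fail=6; on 'c' 6→0 → fail=16;  out {3}∪∅={3}
  n4('dbcb'): parent n3 fail=16; on 'b' 16 → fail=17;  out ∅∪∅=∅
  n9('bdaa'): parent n8 fail=10; on 'a' 10→0 → fail=10;  out {1}∪∅={1}
  n13('acaa'): parent n12 fail=10; on 'a' 10→0 → fail=10;  out ∅∪∅=∅
  n5('dbcbc'): parent n4 fail=17; on 'c' 17 → fail=18;  out {0}∪{3}={0,3}
  n14('acaab'): parent n13 fail=10; on 'b' 10→0 → fail=6;  out ∅∪∅=∅
  n15('acaabd'): parent n14 fail=6; on 'd' 6 → fail=7;  out {2}∪∅={2}

Scan:
pos 0 'b': at 6
pos 1 'd': at 7
pos 2 'a': at 8
pos 3 'a': at 9  → match P1@[0:3]
pos 4 'd': at 1 (fail-walked)
pos 5 'b': at 2
pos 6 'c': at 3
pos 7 'b': at 4
pos 8 'c': at 5  → match P0@[4:8],P3@[6:8]
pos 9 'd': at 1 (fail-walked)
pos 10 'b': at 2
pos 11 'c': at 3
pos 12 'b': at 4
pos 13 'c': at 5  → match P0@[9:13],P3@[11:13]
pos 14 'c': at 16 (fail-walked)
pos 15 'c': at 16 (fail-walked)
pos 16 'd': at 1 (fail-walked)
pos 17 'd': at 1 (fail-walked)
pos 18 'd': at 1 (fail-walked)
pos 19 'c': at 16 (fail-walked)
pos 20 'b': at 17
pos 21 'c': at 18  → match P3@[19:21]
pos 22 'c': at 16 (fail-walked)
pos 23 'b': at 17
pos 24 'c': at 18  → match P3@[22:24]
pos 25 'b': at 17 (fail-walked)
pos 26 'b': at 6 (fail-walked)
pos 27 'd': at 7
pos 28 'b': at 2 (fail-walked)
pos 29 'c': at 3
pos 30 'b': at 4
pos 31 'c': at 5  → match P0@[27:31],P3@[29:31]
pos 32 'd': at 1 (fail-walked)
pos 33 'b': at 2
pos 34 'c': at 3
pos 35 'b': at 4
pos 36 'c': at 5  → match P0@[32:36],P3@[34:36]
pos 37 'a': at 10 (fail-walked)
pos 38 'a': at 10 (fail-walked)
pos 39 'c': at 11
pos 40 'a': at 12
pos 41 'a': at 13
pos 42 'b': at 14
pos 43 'd': at 15  → match P2@[38:43]
pos 44 'c': at 16 (fail-walked)
pos 45 'b': at 17
pos 46 'd': at 7 (fail-walked)
pos 47 'a': at 8
pos 48 'a': at 9  → match P1@[45:48]
pos 49 'a': at 10 (fail-walked)
pos 50 'a': at 10 (fail-walked)
pos 51 'd': at 1 (fail-walked)
pos 52 'd': at 1 (fail-walked)

Matches: [[3,1],[8,0],[8,3],[13,0],[13,3],[21,3],[24,3],[31,0],[31,3],[36,0],[36,3],[43,2],[48,1]]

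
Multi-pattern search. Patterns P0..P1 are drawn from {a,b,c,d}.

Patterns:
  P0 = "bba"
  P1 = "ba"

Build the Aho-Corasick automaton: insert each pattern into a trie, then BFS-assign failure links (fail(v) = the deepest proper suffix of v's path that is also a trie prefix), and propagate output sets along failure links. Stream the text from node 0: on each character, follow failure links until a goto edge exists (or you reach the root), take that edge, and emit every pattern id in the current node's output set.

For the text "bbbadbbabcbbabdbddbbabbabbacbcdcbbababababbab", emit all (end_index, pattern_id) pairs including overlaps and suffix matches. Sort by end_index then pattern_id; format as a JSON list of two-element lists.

Build:
Trie (insert patterns):
  n0 'ε': b→1
  n1 'b': a→4 b→2
  n2 'bb': a→3
  n3 'bba': ·  ←P0
  n4 'ba': ·  ←P1

BFS fail/out derivation:
  fail(1) 'b': from fail(0)=0 chase 'b': 0 ⇒ 0;  out=∅∪out(0)=∅
  fail(2) 'bb': from fail(1)=0 chase 'b': 0 ⇒ 1;  out=∅∪out(1)=∅
  fail(4) 'ba': from fail(1)=0 chase 'a': 0 ⇒ 0;  out={1}∪out(0)={1}
  fail(3) 'bba': from fail(2)=1 chase 'a': 1 ⇒ 4;  out={0}∪out(4)={0,1}

Run:
pos 0 'b': at 1
pos 1 'b': at 2
pos 2 'b': at 2 ·f
pos 3 'a': at 3  emit P0@[1:3],P1@[2:3]
pos 4 'd': at 0 ·f
pos 5 'b': at 1
pos 6 'b': at 2
pos 7 'a': at 3  emit P0@[5:7],P1@[6:7]
pos 8 'b': at 1 ·f
pos 9 'c': at 0 ·f
pos 10 'b': at 1
pos 11 'b': at 2
pos 12 'a': at 3  emit P0@[10:12],P1@[11:12]
pos 13 'b': at 1 ·f
pos 14 'd': at 0 ·f
pos 15 'b': at 1
pos 16 'd': at 0 ·f
pos 17 'd': at 0
pos 18 'b': at 1
pos 19 'b': at 2
pos 20 'a': at 3  emit P0@[18:20],P1@[19:20]
pos 21 'b': at 1 ·f
pos 22 'b': at 2
pos 23 'a': at 3  emit P0@[21:23],P1@[22:23]
pos 24 'b': at 1 ·f
pos 25 'b': at 2
pos 26 'a': at 3  emit P0@[24:26],P1@[25:26]
pos 27 'c': at 0 ·f
pos 28 'b': at 1
pos 29 'c': at 0 ·f
pos 30 'd': at 0
pos 31 'c': at 0
pos 32 'b': at 1
pos 33 'b': at 2
pos 34 'a': at 3  emit P0@[32:34],P1@[33:34]
pos 35 'b': at 1 ·f
pos 36 'a': at 4  emit P1@[35:36]
pos 37 'b': at 1 ·f
pos 38 'a': at 4  emit P1@[37:38]
pos 39 'b': at 1 ·f
pos 40 'a': at 4  emit P1@[39:40]
pos 41 'b': at 1 ·f
pos 42 'b': at 2
pos 43 'a': at 3  emit P0@[41:43],P1@[42:43]
pos 44 'b': at 1 ·f

Matches: [[3,0],[3,1],[7,0],[7,1],[12,0],[12,1],[20,0],[20,1],[23,0],[23,1],[26,0],[26,1],[34,0],[34,1],[36,1],[38,1],[40,1],[43,0],[43,1]]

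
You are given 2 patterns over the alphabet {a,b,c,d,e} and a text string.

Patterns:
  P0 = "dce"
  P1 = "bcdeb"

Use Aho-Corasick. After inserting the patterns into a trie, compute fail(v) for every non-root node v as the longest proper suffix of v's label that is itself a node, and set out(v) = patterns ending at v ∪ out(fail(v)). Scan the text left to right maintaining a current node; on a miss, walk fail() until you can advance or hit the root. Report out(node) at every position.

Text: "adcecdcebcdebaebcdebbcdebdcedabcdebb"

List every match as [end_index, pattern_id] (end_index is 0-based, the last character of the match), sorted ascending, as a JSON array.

Build:
Trie (insert patterns):
  0='ε' goto b→4 d→1
  1='d' goto c→2
  2='dc' goto e→3
  3='dce' goto ·  ←P0
  4='b' goto c→5
  5='bc' goto d→6
  6='bcd' goto e→7
  7='bcde' goto b→8
  8='bcdeb' goto ·  ←P1

BFS fail/out derivation:
  fail(1) 'd': from fail(0)=0 chase 'd': 0 ⇒ 0;  out=∅∪out(0)=∅
  fail(4) 'b': from fail(0)=0 chase 'b': 0 ⇒ 0;  out=∅∪out(0)=∅
  fail(2) 'dc': from fail(1)=0 chase 'c': 0 ⇒ 0;  out=∅∪out(0)=∅
  fail(5) 'bc': from fail(4)=0 chase 'c': 0 ⇒ 0;  out=∅∪out(0)=∅
  fail(3) 'dce': from fail(2)=0 chase 'e': 0 ⇒ 0;  out={0}∪out(0)={0}
  fail(6) 'bcd': from fail(5)=0 chase 'd': 0 ⇒ 1;  out=∅∪out(1)=∅
  fail(7) 'bcde': from fail(6)=1 chase 'e': 1→0 ⇒ 0;  out=∅∪out(0)=∅
  fail(8) 'bcdeb': from fail(7)=0 chase 'b': 0 ⇒ 4;  out={1}∪out(4)={1}

Run:
[0] read 'a'  n0⇒n0
[1] read 'd'  n0⇒n1
[2] read 'c'  n1⇒n2
[3] read 'e'  n2⇒n3  → match P0@[1:3]
[4] read 'c'  n3⇒n0 ·f
[5] read 'd'  n0⇒n1
[6] read 'c'  n1⇒n2
[7] read 'e'  n2⇒n3  → match P0@[5:7]
[8] read 'b'  n3⇒n4 ·f
[9] read 'c'  n4⇒n5
[10] read 'd'  n5⇒n6
[11] read 'e'  n6⇒n7
[12] read 'b'  n7⇒n8  → match P1@[8:12]
[13] read 'a'  n8⇒n0 ·f
[14] read 'e'  n0⇒n0
[15] read 'b'  n0⇒n4
[16] read 'c'  n4⇒n5
[17] read 'd'  n5⇒n6
[18] read 'e'  n6⇒n7
[19] read 'b'  n7⇒n8  → match P1@[15:19]
[20] read 'b'  n8⇒n4 ·f
[21] read 'c'  n4⇒n5
[22] read 'd'  n5⇒n6
[23] read 'e'  n6⇒n7
[24] read 'b'  n7⇒n8  → match P1@[20:24]
[25] read 'd'  n8⇒n1 ·f
[26] read 'c'  n1⇒n2
[27] read 'e'  n2⇒n3  → match P0@[25:27]
[28] read 'd'  n3⇒n1 ·f
[29] read 'a'  n1⇒n0 ·f
[30] read 'b'  n0⇒n4
[31] read 'c'  n4⇒n5
[32] read 'd'  n5⇒n6
[33] read 'e'  n6⇒n7
[34] read 'b'  n7⇒n8  → match P1@[30:34]
[35] read 'b'  n8⇒n4 ·f

Result: [[3,0],[7,0],[12,1],[19,1],[24,1],[27,0],[34,1]]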